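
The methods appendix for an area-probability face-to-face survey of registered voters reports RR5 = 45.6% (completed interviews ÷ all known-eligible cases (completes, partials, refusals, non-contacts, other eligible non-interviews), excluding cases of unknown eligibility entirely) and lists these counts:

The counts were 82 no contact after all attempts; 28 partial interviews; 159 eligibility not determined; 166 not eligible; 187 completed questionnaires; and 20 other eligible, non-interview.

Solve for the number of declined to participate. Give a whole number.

93

RR5 = 187 / D = 0.456
D = 187 / 0.456 = 410.1
Remaining denominator categories sum to 317
declined to participate = 410.1 − 317 ≈ 93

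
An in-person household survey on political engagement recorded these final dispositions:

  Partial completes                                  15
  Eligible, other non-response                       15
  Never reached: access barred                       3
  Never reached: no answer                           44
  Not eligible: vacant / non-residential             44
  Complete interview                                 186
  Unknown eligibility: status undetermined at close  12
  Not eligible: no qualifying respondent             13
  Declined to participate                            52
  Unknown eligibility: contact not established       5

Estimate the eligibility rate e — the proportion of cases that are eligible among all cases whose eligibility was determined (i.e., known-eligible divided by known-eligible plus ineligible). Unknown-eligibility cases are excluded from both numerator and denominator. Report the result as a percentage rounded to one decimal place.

No answer / not reached = 44 + 3 = 47
Eligibility not determined = 5 + 12 = 17
Screened out, ineligible = 13 + 44 = 57
Determined eligible → 186 + 15 + 52 + 47 + 15 = 315
e = 315 / (315 + 57) = 315 / 372 = 0.8468

84.7%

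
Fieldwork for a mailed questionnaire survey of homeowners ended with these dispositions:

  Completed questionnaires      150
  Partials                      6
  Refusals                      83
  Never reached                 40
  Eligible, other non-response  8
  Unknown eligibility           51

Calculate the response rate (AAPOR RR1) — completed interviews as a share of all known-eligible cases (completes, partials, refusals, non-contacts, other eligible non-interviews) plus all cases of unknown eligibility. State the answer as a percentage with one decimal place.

44.4%

Num = 150
Denom = 150 + 6 + 83 + 40 + 8 + 51 = 338
RR1 = 150 / 338 = 0.4438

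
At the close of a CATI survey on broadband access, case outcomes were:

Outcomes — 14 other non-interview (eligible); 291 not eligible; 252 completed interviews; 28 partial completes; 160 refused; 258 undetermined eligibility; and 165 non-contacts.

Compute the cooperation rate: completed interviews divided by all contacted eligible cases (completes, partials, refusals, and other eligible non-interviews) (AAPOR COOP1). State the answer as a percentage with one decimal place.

55.5%

Top → 252
Base → 252 + 28 + 160 + 14 = 454
COOP1 = 252 / 454 = 0.5551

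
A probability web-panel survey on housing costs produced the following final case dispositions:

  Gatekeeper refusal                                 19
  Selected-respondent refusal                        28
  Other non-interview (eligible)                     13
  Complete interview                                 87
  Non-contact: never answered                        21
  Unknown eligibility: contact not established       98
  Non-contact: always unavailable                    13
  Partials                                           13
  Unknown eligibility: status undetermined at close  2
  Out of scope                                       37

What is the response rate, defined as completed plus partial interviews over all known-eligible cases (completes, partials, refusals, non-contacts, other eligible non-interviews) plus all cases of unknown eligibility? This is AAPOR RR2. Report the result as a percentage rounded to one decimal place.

34.0%

Declined to participate = 19 + 28 = 47
No contact after all attempts = 21 + 13 = 34
Eligibility not determined = 98 + 2 = 100
Top: 87 + 13 = 100
Denom: 87 + 13 + 47 + 34 + 13 + 100 = 294
RR2 = 100 / 294 = 0.3401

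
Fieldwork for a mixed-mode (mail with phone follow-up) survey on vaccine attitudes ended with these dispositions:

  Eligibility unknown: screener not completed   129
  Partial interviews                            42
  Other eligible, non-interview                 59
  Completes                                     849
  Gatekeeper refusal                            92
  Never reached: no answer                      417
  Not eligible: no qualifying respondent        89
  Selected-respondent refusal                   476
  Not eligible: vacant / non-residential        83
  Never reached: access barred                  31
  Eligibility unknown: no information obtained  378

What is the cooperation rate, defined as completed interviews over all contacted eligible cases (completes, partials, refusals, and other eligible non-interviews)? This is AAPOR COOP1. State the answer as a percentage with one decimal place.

Refusal or break-off = 92 + 476 = 568
No contact after all attempts = 417 + 31 = 448
Unknown eligibility = 129 + 378 = 507
Not eligible = 89 + 83 = 172
Numerator = 849
Base = 849 + 42 + 568 + 59 = 1518
COOP1 = 849 / 1518 = 0.5593

55.9%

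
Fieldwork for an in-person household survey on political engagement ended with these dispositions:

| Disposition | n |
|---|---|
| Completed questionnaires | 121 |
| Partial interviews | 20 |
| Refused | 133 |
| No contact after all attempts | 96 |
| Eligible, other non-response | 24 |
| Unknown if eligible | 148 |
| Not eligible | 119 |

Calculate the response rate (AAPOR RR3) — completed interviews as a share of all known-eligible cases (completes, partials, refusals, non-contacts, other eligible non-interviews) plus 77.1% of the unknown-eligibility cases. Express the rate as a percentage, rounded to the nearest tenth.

Numerator → 121
Eligible (known) → 121 + 20 + 133 + 96 + 24 = 394
Estimated eligible among unknowns → 0.7710 × 148 = 114.11
Base → 394 + 114.11 = 508.11
RR3 = 121 / 508.11 = 0.2381

23.8%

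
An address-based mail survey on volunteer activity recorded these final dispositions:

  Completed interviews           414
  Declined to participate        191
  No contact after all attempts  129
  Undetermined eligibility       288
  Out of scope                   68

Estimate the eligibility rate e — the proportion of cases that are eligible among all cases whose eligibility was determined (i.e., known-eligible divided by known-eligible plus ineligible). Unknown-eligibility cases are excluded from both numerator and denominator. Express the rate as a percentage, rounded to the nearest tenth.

Eligible (known) → 414 + 191 + 129 = 734
e = 734 / (734 + 68) = 734 / 802 = 0.9152

91.5%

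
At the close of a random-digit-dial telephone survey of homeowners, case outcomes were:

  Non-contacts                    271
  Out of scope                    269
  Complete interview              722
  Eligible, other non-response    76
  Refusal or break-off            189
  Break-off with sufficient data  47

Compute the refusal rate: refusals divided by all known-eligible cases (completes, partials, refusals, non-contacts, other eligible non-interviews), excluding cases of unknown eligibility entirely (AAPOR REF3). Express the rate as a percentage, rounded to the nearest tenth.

14.5%

Num: 189
Denom: 722 + 47 + 189 + 271 + 76 = 1305
REF3 = 189 / 1305 = 0.1448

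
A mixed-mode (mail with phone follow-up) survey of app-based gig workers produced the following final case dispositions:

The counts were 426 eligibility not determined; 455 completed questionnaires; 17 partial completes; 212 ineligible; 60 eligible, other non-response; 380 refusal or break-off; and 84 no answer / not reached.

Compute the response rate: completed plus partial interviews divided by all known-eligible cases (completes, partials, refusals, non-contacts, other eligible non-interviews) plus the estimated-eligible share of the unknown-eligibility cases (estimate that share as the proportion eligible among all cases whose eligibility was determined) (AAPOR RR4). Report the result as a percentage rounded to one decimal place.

Top → 455 + 17 = 472
Eligible (known) → 455 + 17 + 380 + 84 + 60 = 996
e = 996 / (996 + 212) = 996 / 1208 = 0.8245
Eligible share of unknowns → 0.8245 × 426 = 351.24
Denominator → 996 + 351.24 = 1347.24
RR4 = 472 / 1347.24 = 0.3503

35.0%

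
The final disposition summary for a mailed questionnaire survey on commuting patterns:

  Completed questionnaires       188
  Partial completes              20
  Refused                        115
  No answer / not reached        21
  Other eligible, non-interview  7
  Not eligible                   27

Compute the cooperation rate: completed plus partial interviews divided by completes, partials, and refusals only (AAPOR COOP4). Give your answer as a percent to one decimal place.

Top: 188 + 20 = 208
Denom: 188 + 20 + 115 = 323
COOP4 = 208 / 323 = 0.6440

64.4%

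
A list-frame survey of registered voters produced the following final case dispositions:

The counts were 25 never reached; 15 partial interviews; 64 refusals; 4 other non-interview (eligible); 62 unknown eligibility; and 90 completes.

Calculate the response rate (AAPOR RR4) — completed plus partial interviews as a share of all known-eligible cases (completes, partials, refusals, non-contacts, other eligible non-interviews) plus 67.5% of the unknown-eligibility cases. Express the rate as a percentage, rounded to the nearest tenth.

43.8%

Num = 90 + 15 = 105
Known eligible = 90 + 15 + 64 + 25 + 4 = 198
e × U = 0.6750 × 62 = 41.85
Base = 198 + 41.85 = 239.85
RR4 = 105 / 239.85 = 0.4378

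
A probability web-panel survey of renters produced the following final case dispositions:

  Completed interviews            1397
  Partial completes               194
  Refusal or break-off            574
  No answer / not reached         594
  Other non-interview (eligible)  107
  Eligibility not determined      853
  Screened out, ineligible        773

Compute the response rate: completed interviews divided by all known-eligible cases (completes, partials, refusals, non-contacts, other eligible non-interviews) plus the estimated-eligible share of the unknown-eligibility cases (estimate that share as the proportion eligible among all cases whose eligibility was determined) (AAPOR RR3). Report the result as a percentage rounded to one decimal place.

39.5%

Top: 1397
Determined eligible: 1397 + 194 + 574 + 594 + 107 = 2866
e = 2866 / (2866 + 773) = 2866 / 3639 = 0.7876
Eligible share of unknowns: 0.7876 × 853 = 671.82
Base: 2866 + 671.82 = 3537.82
RR3 = 1397 / 3537.82 = 0.3949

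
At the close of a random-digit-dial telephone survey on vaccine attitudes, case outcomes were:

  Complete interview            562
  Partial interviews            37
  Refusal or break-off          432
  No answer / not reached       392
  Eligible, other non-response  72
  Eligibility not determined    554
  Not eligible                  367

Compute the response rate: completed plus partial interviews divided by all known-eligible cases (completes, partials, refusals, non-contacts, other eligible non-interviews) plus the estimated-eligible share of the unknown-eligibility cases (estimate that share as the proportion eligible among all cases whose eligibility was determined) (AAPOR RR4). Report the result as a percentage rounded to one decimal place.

30.9%

Top = 562 + 37 = 599
Known eligible = 562 + 37 + 432 + 392 + 72 = 1495
e = 1495 / (1495 + 367) = 1495 / 1862 = 0.8029
Estimated eligible among unknowns = 0.8029 × 554 = 444.81
Base = 1495 + 444.81 = 1939.81
RR4 = 599 / 1939.81 = 0.3088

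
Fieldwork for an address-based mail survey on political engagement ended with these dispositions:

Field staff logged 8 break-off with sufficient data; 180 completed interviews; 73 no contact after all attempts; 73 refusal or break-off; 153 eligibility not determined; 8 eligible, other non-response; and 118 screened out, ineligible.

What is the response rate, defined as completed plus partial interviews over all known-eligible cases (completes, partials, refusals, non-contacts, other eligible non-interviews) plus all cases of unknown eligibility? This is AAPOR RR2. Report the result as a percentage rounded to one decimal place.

38.0%

Numerator: 180 + 8 = 188
Denom: 180 + 8 + 73 + 73 + 8 + 153 = 495
RR2 = 188 / 495 = 0.3798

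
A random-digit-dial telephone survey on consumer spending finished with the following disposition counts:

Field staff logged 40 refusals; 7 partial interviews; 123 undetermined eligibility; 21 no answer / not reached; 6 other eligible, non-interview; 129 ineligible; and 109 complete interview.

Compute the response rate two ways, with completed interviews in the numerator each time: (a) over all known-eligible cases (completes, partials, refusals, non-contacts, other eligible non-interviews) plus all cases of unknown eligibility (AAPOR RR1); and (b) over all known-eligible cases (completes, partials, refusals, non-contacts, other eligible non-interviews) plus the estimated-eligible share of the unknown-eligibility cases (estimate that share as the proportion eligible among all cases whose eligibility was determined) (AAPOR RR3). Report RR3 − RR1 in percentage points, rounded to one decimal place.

7.1

Numerator → 109
Denominator → 109 + 7 + 40 + 21 + 6 + 123 = 306
RR1 = 109 / 306 = 0.3562
Known eligible → 109 + 7 + 40 + 21 + 6 = 183
e = 183 / (183 + 129) = 183 / 312 = 0.5865
Eligible share of unknowns → 0.5865 × 123 = 72.14
Denominator → 183 + 72.14 = 255.14
RR3 = 109 / 255.14 = 0.4272
Difference = 42.72 − 35.62 = 7.10 percentage points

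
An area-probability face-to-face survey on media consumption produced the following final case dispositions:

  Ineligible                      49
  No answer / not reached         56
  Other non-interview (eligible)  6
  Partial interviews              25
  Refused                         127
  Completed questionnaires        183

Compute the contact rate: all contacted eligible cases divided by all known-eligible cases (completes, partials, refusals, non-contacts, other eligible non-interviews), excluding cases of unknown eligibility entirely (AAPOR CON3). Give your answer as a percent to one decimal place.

Numerator: 183 + 25 + 127 + 6 = 341
Denominator: 183 + 25 + 127 + 56 + 6 = 397
CON3 = 341 / 397 = 0.8589

85.9%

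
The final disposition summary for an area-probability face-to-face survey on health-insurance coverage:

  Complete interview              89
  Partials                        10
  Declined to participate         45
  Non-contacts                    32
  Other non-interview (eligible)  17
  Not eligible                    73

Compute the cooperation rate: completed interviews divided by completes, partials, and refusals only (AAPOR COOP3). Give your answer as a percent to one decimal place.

61.8%

Num = 89
Denom = 89 + 10 + 45 = 144
COOP3 = 89 / 144 = 0.6181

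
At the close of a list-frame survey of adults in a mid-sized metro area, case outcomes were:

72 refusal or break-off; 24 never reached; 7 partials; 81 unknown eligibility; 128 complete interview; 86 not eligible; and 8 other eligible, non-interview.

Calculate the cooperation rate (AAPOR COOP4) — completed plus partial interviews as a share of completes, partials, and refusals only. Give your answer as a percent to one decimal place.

Num = 128 + 7 = 135
Base = 128 + 7 + 72 = 207
COOP4 = 135 / 207 = 0.6522

65.2%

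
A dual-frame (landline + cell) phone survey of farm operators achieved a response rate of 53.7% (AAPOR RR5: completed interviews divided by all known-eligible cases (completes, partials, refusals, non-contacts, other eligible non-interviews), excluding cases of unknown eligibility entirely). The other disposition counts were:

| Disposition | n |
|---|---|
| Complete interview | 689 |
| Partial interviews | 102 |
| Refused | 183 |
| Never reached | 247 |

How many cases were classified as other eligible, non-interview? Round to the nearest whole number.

RR5 = 689 / D = 0.537
D = 689 / 0.537 = 1283.1
Other denominator terms total 1221
other eligible, non-interview = 1283.1 − 1221 ≈ 62

62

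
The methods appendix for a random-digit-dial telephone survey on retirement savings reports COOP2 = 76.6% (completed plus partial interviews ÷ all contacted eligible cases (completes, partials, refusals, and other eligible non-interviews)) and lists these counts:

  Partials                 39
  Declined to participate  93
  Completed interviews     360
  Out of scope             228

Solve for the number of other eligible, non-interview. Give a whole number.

Num → 360 + 39 = 399
COOP2 = 399 / D = 0.766
D = 399 / 0.766 = 520.9
Remaining denominator categories sum to 492
other eligible, non-interview = 520.9 − 492 ≈ 29

29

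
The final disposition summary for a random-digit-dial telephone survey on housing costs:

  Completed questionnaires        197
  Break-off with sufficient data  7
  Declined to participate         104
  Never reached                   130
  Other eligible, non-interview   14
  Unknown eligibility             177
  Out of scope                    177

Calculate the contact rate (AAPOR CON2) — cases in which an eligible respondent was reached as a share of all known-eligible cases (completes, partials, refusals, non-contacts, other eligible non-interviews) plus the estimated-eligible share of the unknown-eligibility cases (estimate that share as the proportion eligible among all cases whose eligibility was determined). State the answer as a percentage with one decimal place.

55.6%

Num: 197 + 7 + 104 + 14 = 322
Known eligible: 197 + 7 + 104 + 130 + 14 = 452
e = 452 / (452 + 177) = 452 / 629 = 0.7186
Eligible share of unknowns: 0.7186 × 177 = 127.19
Base: 452 + 127.19 = 579.19
CON2 = 322 / 579.19 = 0.5559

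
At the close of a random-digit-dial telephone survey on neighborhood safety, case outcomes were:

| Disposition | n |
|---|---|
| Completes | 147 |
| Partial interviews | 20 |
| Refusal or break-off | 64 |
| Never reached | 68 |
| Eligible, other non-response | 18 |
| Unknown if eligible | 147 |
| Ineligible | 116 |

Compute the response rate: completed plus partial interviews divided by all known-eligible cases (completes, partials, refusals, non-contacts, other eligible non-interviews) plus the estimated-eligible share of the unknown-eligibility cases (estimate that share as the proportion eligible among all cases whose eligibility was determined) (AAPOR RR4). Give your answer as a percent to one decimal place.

39.3%

Numerator = 147 + 20 = 167
Known eligible = 147 + 20 + 64 + 68 + 18 = 317
e = 317 / (317 + 116) = 317 / 433 = 0.7321
e × U = 0.7321 × 147 = 107.62
Denom = 317 + 107.62 = 424.62
RR4 = 167 / 424.62 = 0.3933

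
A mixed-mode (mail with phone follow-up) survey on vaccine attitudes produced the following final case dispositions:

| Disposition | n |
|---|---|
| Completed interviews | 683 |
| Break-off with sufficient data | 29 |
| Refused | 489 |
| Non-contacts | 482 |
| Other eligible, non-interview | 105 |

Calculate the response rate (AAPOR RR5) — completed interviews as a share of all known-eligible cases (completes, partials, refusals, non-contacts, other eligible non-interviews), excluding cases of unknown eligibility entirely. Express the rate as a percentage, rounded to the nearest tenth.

38.2%

Numerator = 683
Denom = 683 + 29 + 489 + 482 + 105 = 1788
RR5 = 683 / 1788 = 0.3820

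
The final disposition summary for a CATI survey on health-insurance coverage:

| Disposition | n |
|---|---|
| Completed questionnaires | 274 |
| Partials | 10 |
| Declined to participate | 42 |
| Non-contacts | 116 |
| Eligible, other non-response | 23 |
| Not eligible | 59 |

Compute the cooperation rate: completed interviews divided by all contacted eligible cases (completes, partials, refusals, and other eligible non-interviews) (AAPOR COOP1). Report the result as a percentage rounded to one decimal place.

Top = 274
Base = 274 + 10 + 42 + 23 = 349
COOP1 = 274 / 349 = 0.7851

78.5%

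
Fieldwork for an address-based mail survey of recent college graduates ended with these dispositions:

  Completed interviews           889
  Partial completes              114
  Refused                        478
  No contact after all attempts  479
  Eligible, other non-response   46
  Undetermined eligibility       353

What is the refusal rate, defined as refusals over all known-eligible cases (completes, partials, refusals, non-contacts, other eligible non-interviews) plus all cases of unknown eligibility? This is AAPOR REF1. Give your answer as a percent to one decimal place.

Num → 478
Denominator → 889 + 114 + 478 + 479 + 46 + 353 = 2359
REF1 = 478 / 2359 = 0.2026

20.3%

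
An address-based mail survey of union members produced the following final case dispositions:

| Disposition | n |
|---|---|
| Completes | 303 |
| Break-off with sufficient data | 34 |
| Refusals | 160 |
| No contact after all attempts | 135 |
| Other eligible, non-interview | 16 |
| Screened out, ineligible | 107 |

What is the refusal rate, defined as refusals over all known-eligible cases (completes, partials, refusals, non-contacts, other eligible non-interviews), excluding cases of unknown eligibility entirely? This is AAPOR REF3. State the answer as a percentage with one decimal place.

24.7%

Top: 160
Base: 303 + 34 + 160 + 135 + 16 = 648
REF3 = 160 / 648 = 0.2469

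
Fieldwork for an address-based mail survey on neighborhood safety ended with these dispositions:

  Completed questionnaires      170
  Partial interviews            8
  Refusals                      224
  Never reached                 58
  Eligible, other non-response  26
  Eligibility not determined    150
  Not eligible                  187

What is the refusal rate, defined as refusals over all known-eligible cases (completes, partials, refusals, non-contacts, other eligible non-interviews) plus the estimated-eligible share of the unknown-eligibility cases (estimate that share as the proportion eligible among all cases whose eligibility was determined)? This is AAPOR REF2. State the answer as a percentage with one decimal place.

37.7%

Numerator → 224
Known eligible → 170 + 8 + 224 + 58 + 26 = 486
e = 486 / (486 + 187) = 486 / 673 = 0.7221
Eligible share of unknowns → 0.7221 × 150 = 108.31
Base → 486 + 108.31 = 594.31
REF2 = 224 / 594.31 = 0.3769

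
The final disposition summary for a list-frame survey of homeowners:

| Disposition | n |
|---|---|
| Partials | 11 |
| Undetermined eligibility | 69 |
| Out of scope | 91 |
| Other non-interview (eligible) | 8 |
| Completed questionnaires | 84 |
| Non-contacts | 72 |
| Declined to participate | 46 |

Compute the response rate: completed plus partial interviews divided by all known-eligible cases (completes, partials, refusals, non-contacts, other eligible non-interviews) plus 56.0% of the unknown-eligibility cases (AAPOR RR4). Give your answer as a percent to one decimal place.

36.6%

Num = 84 + 11 = 95
Eligible (known) = 84 + 11 + 46 + 72 + 8 = 221
Eligible share of unknowns = 0.5600 × 69 = 38.64
Base = 221 + 38.64 = 259.64
RR4 = 95 / 259.64 = 0.3659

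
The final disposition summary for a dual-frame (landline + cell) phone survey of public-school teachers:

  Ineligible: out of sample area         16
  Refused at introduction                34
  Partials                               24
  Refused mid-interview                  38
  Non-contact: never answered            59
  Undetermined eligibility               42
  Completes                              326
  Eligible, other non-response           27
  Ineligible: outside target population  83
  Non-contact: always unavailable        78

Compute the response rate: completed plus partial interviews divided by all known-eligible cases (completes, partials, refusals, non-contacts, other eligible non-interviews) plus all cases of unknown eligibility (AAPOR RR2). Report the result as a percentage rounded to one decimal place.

55.7%

Refusals = 34 + 38 = 72
No answer / not reached = 59 + 78 = 137
Screened out, ineligible = 83 + 16 = 99
Top → 326 + 24 = 350
Base → 326 + 24 + 72 + 137 + 27 + 42 = 628
RR2 = 350 / 628 = 0.5573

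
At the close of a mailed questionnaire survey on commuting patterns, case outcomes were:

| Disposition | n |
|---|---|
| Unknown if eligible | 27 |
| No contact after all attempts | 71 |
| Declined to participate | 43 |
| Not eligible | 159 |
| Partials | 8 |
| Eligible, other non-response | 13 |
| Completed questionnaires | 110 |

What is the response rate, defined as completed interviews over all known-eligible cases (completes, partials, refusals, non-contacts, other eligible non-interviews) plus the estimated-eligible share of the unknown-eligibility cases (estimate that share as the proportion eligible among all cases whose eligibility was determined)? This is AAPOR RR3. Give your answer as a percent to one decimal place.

42.1%

Numerator = 110
Eligible (known) = 110 + 8 + 43 + 71 + 13 = 245
e = 245 / (245 + 159) = 245 / 404 = 0.6064
Estimated eligible among unknowns = 0.6064 × 27 = 16.37
Base = 245 + 16.37 = 261.37
RR3 = 110 / 261.37 = 0.4209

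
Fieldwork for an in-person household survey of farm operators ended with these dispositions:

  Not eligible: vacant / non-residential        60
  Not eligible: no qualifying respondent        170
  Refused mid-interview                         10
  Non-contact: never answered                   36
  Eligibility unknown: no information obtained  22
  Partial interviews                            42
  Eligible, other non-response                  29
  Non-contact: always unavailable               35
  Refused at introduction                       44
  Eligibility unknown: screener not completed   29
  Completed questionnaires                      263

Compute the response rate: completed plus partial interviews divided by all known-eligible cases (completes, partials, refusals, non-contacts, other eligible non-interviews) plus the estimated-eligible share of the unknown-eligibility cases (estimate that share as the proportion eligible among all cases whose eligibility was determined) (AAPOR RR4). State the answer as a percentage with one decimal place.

Refusals = 44 + 10 = 54
Never reached = 36 + 35 = 71
Eligibility not determined = 29 + 22 = 51
Not eligible = 170 + 60 = 230
Numerator = 263 + 42 = 305
Known eligible = 263 + 42 + 54 + 71 + 29 = 459
e = 459 / (459 + 230) = 459 / 689 = 0.6662
Eligible share of unknowns = 0.6662 × 51 = 33.98
Base = 459 + 33.98 = 492.98
RR4 = 305 / 492.98 = 0.6187

61.9%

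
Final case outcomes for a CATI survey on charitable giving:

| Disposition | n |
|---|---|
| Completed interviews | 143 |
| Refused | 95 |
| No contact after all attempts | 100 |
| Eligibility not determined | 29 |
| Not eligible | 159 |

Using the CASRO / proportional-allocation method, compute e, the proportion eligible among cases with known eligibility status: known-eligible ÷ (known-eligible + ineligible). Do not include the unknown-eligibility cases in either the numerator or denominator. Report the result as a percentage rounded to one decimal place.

Known eligible = 143 + 95 + 100 = 338
e = 338 / (338 + 159) = 338 / 497 = 0.6801

68.0%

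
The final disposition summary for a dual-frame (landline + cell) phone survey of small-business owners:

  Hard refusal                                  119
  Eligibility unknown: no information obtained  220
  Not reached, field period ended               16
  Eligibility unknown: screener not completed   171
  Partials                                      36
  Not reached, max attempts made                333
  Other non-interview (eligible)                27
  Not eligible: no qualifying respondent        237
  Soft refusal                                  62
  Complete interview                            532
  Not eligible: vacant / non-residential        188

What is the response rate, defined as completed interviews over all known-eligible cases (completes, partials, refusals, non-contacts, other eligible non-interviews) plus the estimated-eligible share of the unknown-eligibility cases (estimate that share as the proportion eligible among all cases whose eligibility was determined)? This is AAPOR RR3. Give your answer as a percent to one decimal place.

37.8%

Refusals = 119 + 62 = 181
Non-contacts = 16 + 333 = 349
Unknown eligibility = 171 + 220 = 391
Ineligible = 237 + 188 = 425
Top: 532
Determined eligible: 532 + 36 + 181 + 349 + 27 = 1125
e = 1125 / (1125 + 425) = 1125 / 1550 = 0.7258
Estimated eligible among unknowns: 0.7258 × 391 = 283.79
Base: 1125 + 283.79 = 1408.79
RR3 = 532 / 1408.79 = 0.3776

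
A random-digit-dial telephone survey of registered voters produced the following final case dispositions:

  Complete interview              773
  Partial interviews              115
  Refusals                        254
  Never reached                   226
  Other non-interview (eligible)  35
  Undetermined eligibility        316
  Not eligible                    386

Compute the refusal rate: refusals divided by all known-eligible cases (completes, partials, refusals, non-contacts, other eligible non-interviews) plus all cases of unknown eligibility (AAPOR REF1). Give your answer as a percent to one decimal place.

14.8%

Top → 254
Denominator → 773 + 115 + 254 + 226 + 35 + 316 = 1719
REF1 = 254 / 1719 = 0.1478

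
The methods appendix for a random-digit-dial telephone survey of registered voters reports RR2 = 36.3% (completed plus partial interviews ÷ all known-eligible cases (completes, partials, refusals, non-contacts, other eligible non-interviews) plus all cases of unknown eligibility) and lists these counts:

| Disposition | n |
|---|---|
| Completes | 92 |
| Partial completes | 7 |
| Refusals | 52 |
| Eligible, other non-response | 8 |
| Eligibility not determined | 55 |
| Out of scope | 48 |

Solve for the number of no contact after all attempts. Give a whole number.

59

Top → 92 + 7 = 99
RR2 = 99 / D = 0.363
D = 99 / 0.363 = 272.7
Rest of base = 214
no contact after all attempts = 272.7 − 214 ≈ 59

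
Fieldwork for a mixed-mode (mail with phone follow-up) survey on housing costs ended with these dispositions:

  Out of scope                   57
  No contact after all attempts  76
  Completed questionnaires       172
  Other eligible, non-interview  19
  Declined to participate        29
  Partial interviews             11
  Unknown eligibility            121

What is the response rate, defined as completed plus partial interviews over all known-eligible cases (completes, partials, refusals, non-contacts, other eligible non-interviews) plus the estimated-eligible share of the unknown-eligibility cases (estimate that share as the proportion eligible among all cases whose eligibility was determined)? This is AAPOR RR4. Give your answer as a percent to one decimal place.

Numerator → 172 + 11 = 183
Determined eligible → 172 + 11 + 29 + 76 + 19 = 307
e = 307 / (307 + 57) = 307 / 364 = 0.8434
Estimated eligible among unknowns → 0.8434 × 121 = 102.05
Denom → 307 + 102.05 = 409.05
RR4 = 183 / 409.05 = 0.4474

44.7%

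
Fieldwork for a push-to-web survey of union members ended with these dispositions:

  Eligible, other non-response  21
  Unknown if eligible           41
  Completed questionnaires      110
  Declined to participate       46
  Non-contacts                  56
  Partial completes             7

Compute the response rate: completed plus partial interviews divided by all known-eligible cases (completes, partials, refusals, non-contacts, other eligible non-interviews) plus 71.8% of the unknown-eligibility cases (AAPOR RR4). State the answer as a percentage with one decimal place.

43.4%

Numerator → 110 + 7 = 117
Determined eligible → 110 + 7 + 46 + 56 + 21 = 240
e × U → 0.7180 × 41 = 29.44
Base → 240 + 29.44 = 269.44
RR4 = 117 / 269.44 = 0.4342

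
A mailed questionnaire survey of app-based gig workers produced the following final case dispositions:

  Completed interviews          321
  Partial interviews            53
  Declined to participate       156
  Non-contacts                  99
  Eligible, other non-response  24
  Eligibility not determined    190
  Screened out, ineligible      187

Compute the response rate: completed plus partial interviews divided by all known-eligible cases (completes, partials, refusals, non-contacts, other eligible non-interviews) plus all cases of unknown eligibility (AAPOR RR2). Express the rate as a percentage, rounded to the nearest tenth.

Num → 321 + 53 = 374
Denominator → 321 + 53 + 156 + 99 + 24 + 190 = 843
RR2 = 374 / 843 = 0.4437

44.4%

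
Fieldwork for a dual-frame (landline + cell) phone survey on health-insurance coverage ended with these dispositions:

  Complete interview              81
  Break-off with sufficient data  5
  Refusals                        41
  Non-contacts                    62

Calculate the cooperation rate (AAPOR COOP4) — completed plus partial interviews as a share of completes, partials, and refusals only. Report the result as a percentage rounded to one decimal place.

Top → 81 + 5 = 86
Denom → 81 + 5 + 41 = 127
COOP4 = 86 / 127 = 0.6772

67.7%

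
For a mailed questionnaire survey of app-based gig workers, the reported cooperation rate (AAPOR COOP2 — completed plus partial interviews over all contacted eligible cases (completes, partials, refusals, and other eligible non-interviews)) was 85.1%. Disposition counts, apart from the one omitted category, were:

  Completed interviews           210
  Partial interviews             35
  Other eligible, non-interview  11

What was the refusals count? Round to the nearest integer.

Numerator = 210 + 35 = 245
COOP2 = 245 / D = 0.851
D = 245 / 0.851 = 287.9
Other denominator terms total 256
refusals = 287.9 − 256 ≈ 32

32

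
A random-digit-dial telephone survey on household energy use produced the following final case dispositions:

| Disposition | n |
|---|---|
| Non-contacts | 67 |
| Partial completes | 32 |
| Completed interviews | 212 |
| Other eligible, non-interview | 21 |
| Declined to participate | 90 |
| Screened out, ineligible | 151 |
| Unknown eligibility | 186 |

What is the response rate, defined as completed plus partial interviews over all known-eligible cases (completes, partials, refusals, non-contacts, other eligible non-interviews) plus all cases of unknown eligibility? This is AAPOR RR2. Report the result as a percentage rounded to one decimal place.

40.1%

Numerator = 212 + 32 = 244
Denominator = 212 + 32 + 90 + 67 + 21 + 186 = 608
RR2 = 244 / 608 = 0.4013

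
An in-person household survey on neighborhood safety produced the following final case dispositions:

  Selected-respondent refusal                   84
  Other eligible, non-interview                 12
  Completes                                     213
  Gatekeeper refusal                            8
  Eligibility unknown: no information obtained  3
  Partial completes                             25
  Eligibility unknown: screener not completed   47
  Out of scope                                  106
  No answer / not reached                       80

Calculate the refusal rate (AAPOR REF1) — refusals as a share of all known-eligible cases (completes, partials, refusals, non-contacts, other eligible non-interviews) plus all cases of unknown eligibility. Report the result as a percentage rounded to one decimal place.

Refused = 8 + 84 = 92
Eligibility not determined = 47 + 3 = 50
Numerator = 92
Denom = 213 + 25 + 92 + 80 + 12 + 50 = 472
REF1 = 92 / 472 = 0.1949

19.5%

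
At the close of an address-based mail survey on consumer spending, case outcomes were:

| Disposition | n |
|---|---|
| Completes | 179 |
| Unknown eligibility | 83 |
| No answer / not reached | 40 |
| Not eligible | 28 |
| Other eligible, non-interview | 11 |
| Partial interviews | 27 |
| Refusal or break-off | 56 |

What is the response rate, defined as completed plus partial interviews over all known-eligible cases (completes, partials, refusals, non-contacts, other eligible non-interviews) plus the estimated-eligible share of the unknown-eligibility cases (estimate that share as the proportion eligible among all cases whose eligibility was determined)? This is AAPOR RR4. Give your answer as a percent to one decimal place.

Top: 179 + 27 = 206
Eligible (known): 179 + 27 + 56 + 40 + 11 = 313
e = 313 / (313 + 28) = 313 / 341 = 0.9179
e × U: 0.9179 × 83 = 76.19
Denominator: 313 + 76.19 = 389.19
RR4 = 206 / 389.19 = 0.5293

52.9%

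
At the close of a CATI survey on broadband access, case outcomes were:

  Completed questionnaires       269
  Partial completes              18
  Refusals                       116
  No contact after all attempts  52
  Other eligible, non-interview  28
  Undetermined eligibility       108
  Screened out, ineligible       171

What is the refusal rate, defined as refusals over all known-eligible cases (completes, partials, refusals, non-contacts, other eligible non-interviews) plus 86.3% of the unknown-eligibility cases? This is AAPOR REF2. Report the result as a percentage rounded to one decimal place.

Numerator = 116
Determined eligible = 269 + 18 + 116 + 52 + 28 = 483
Eligible share of unknowns = 0.8630 × 108 = 93.20
Denominator = 483 + 93.20 = 576.20
REF2 = 116 / 576.20 = 0.2013

20.1%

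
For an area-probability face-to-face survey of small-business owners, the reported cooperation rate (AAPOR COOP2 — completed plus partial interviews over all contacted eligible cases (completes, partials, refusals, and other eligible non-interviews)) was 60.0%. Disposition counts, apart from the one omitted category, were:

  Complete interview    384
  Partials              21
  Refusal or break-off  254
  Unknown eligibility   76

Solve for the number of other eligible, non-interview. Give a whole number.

16

Numerator → 384 + 21 = 405
COOP2 = 405 / D = 0.600
D = 405 / 0.600 = 675.0
Rest of base = 659
other eligible, non-interview = 675.0 − 659 ≈ 16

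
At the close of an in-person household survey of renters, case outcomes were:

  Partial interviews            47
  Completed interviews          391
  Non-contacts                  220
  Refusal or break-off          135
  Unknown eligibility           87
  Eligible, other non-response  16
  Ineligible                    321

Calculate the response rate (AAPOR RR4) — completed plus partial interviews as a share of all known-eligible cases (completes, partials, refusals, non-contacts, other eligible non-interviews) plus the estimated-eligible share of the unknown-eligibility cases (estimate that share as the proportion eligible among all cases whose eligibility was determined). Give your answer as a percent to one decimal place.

Numerator = 391 + 47 = 438
Eligible (known) = 391 + 47 + 135 + 220 + 16 = 809
e = 809 / (809 + 321) = 809 / 1130 = 0.7159
e × U = 0.7159 × 87 = 62.28
Denom = 809 + 62.28 = 871.28
RR4 = 438 / 871.28 = 0.5027

50.3%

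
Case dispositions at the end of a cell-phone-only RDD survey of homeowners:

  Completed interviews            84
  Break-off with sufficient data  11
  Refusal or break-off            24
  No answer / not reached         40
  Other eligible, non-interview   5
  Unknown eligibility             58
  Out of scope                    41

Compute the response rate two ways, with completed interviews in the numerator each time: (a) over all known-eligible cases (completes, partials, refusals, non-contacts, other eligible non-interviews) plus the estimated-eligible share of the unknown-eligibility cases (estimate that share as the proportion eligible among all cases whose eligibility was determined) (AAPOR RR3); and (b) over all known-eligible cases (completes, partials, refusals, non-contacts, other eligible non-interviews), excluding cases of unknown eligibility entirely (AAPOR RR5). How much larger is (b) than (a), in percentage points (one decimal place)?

11.3

Num → 84
Eligible (known) → 84 + 11 + 24 + 40 + 5 = 164
e = 164 / (164 + 41) = 164 / 205 = 0.8000
Estimated eligible among unknowns → 0.8000 × 58 = 46.40
Denom → 164 + 46.40 = 210.40
RR3 = 84 / 210.40 = 0.3992
Denom → 84 + 11 + 24 + 40 + 5 = 164
RR5 = 84 / 164 = 0.5122
Difference = 51.22 − 39.92 = 11.30 percentage points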